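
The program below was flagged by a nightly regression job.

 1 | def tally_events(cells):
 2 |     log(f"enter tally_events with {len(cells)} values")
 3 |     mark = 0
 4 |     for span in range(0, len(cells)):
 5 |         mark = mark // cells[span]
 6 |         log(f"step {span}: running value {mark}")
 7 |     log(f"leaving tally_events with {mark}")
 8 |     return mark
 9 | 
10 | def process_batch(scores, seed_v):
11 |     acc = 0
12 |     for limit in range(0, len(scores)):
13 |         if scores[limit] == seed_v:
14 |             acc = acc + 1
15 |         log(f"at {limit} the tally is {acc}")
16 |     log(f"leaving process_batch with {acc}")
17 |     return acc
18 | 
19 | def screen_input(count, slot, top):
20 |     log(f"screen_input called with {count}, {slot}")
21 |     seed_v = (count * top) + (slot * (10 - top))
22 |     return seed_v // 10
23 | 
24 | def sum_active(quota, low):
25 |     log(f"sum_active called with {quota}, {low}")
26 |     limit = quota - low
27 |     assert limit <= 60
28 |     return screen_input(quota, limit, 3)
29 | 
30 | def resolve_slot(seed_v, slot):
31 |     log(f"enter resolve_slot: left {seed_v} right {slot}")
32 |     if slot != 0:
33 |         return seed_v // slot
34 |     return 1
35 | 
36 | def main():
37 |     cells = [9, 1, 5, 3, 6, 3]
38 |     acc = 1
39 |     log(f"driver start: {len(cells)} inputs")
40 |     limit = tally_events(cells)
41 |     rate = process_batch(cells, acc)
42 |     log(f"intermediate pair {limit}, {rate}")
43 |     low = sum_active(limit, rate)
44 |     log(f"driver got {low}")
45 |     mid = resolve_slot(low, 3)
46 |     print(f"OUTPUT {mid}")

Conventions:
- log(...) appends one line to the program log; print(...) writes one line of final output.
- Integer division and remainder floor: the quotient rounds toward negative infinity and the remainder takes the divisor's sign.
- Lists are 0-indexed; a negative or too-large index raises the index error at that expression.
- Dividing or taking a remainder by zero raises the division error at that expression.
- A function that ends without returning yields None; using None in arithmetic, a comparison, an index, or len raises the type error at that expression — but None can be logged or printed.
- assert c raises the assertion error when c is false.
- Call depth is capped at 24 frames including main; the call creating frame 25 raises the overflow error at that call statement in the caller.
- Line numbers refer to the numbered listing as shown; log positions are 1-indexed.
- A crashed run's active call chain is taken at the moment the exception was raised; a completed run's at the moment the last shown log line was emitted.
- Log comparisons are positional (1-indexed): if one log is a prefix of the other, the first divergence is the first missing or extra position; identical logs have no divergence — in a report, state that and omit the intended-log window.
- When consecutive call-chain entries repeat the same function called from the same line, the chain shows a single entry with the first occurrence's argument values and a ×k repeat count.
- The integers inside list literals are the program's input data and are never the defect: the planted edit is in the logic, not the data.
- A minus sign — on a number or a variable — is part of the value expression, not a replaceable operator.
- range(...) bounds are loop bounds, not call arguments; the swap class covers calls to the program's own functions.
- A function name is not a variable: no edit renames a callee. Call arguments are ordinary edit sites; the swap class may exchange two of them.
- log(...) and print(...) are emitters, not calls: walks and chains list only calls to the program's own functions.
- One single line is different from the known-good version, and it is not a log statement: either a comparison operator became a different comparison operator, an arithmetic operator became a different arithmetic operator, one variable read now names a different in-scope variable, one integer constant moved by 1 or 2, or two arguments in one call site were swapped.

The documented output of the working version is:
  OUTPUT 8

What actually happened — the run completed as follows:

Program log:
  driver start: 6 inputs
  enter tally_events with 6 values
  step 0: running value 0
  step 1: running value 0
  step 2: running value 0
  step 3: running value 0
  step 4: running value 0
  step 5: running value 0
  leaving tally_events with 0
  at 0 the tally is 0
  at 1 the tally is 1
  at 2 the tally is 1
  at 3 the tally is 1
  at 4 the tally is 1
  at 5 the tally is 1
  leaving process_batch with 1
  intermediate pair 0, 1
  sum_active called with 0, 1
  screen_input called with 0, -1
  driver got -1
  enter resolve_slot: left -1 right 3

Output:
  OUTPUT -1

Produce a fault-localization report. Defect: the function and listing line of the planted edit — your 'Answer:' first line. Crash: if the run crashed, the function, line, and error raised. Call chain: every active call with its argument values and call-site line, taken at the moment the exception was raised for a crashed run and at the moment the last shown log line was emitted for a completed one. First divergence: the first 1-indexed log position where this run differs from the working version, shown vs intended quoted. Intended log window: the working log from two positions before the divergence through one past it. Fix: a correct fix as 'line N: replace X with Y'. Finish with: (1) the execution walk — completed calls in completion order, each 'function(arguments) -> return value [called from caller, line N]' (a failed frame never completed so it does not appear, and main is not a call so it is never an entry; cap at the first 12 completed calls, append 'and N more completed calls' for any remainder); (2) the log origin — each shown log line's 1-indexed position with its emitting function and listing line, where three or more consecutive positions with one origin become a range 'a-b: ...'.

Answer: the defect is in tally_events at line 5.
Core observation: The earliest visible damage is log position 3 — 'step 0: running value 0' rather than the intended 'step 0: running value 9'.
Call chain: main -> resolve_slot(-1, 3) (called at line 45).
First divergence: position 3 — shown 'step 0: running value 0', intended 'step 0: running value 9'.
Intended log window:
  1: driver start: 6 inputs
  2: enter tally_events with 6 values
  3: step 0: running value 9
  4: step 1: running value 10
Execution walk:
  tally_events([9, 1, 5, 3, 6, 3]) -> 0  [called from main, line 40]
  process_batch([9, 1, 5, 3, 6, 3], 1) -> 1  [called from main, line 41]
  screen_input(0, -1, 3) -> -1  [called from sum_active, line 28]
  sum_active(0, 1) -> -1  [called from main, line 43]
  resolve_slot(-1, 3) -> -1  [called from main, line 45]
Origin of each log line:
  1: logged in main at line 39
  2: logged in tally_events at line 2
  3-8: logged in tally_events at line 6
  9: logged in tally_events at line 7
  10-15: logged in process_batch at line 15
  16: logged in process_batch at line 16
  17: logged in main at line 42
  18: logged in sum_active at line 25
  19: logged in screen_input at line 20
  20: logged in main at line 44
  21: logged in resolve_slot at line 31
A correct fix: line 5: replace `//` with `+`.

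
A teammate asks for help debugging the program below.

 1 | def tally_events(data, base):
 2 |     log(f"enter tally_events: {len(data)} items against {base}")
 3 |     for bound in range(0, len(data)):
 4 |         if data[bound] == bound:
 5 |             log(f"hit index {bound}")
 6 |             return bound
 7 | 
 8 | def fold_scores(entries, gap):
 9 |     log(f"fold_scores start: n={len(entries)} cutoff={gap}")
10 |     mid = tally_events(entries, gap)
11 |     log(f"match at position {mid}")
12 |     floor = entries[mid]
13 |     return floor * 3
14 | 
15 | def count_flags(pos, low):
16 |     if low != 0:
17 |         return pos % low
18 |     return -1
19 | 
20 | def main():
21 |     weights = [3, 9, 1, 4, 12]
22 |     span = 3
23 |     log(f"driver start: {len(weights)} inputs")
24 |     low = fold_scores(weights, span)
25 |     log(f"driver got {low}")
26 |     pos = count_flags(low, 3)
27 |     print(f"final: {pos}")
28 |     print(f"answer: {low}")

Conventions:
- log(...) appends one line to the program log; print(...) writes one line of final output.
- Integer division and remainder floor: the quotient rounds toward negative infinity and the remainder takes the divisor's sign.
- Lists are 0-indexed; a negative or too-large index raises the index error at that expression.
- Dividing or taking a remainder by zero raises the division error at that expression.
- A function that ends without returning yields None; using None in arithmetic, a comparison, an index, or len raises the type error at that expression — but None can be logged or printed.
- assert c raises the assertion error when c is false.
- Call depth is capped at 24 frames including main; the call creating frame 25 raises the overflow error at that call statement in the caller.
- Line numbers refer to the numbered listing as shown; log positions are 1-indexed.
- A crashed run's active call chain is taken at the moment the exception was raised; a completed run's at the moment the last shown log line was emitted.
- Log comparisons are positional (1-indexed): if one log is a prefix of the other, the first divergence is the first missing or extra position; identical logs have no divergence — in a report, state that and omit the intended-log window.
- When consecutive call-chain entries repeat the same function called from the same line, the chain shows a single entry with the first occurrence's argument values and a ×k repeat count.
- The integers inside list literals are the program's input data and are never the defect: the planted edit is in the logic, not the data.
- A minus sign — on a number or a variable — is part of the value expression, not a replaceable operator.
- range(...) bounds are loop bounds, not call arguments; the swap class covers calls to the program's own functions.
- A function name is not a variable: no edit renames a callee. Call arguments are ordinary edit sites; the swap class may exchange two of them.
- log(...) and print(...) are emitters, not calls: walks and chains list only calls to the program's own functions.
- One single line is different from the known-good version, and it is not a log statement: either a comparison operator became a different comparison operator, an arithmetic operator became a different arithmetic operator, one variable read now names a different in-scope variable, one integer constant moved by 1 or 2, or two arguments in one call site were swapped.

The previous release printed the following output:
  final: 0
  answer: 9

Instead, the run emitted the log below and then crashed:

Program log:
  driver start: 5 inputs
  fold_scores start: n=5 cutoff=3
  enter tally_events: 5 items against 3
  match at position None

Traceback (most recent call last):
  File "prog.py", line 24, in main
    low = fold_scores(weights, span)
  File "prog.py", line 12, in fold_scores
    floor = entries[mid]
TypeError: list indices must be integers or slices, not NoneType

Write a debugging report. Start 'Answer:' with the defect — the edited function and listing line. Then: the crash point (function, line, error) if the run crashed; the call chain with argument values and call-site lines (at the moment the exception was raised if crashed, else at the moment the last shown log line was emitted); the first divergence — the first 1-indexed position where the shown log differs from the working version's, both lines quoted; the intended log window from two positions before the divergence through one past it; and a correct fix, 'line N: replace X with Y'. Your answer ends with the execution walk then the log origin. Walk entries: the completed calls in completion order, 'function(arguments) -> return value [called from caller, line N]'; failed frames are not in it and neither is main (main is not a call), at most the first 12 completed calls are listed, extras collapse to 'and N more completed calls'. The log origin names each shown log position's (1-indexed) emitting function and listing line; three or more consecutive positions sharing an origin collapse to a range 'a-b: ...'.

Answer: the defect is in tally_events at line 4.
Core observation: Log line 4 is where behavior first shows: 'match at position None' appears instead of 'hit index 0'.
Crash: fold_scores, line 12, TypeError.
Call chain: main -> fold_scores([3, 9, 1, 4, 12], 3) (called at line 24).
First divergence: position 4 — the shown line 'match at position None' should read 'hit index 0'.
Intended log window:
  2: fold_scores start: n=5 cutoff=3
  3: enter tally_events: 5 items against 3
  4: hit index 0
  5: match at position 0
Execution walk:
  tally_events([3, 9, 1, 4, 12], 3) -> None  [called from fold_scores, line 10]
Log origin:
  1 — main, line 23
  2 — fold_scores, line 9
  3 — tally_events, line 2
  4 — fold_scores, line 11
A correct fix: line 4: replace `data[bound] == bound` with `data[bound] == base`.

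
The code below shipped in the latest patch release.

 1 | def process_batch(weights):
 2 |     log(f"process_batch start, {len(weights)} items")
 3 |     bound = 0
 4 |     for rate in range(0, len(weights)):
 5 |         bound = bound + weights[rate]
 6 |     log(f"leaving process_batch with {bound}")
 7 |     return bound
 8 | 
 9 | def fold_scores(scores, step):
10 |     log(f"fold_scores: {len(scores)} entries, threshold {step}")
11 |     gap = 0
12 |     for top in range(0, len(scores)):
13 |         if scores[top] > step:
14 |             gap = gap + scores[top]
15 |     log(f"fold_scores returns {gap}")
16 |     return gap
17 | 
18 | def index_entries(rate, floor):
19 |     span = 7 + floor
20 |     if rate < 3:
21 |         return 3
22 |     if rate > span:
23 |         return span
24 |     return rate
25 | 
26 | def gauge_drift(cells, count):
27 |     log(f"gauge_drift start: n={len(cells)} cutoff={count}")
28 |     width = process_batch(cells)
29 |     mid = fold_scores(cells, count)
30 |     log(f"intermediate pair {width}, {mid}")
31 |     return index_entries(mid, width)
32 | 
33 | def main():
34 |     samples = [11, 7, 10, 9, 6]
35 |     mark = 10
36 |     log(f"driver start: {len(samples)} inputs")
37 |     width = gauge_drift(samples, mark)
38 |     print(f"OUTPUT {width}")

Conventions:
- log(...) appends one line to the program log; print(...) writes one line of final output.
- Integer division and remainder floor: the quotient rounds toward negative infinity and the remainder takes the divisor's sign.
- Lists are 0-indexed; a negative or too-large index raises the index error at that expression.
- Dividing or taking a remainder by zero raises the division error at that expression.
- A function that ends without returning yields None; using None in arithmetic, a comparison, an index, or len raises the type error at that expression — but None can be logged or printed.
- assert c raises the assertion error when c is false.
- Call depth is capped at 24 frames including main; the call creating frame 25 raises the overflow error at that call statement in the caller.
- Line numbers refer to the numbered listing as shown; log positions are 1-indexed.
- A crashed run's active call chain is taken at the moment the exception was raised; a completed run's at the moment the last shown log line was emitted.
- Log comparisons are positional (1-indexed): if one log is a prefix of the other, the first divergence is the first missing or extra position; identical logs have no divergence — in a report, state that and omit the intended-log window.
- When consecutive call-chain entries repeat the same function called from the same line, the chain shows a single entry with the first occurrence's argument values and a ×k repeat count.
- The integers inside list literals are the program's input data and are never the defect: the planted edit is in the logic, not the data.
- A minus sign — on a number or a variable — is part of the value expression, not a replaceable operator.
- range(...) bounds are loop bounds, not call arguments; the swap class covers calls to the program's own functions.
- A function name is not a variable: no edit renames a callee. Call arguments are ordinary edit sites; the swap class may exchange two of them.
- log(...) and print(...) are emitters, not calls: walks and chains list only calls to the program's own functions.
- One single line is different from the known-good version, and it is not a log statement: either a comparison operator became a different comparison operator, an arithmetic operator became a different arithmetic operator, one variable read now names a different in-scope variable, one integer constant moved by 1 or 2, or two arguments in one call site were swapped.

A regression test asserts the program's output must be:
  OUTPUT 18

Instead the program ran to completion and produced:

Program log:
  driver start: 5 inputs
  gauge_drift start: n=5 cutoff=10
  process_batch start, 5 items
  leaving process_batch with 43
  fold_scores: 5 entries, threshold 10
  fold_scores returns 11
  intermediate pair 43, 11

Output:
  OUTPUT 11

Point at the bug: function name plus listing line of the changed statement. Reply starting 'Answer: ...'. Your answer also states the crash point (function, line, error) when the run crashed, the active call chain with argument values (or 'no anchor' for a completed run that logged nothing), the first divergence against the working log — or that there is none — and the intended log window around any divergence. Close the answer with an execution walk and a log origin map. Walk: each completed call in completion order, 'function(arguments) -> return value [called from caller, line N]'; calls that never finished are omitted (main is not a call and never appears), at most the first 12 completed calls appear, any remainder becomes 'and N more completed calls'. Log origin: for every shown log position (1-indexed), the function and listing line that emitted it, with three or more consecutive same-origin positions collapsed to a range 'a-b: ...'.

Answer: the defect is in gauge_drift at line 31.
Core observation: No log line changed; the fault shows up purely in the output.
Call chain: main -> gauge_drift([11, 7, 10, 9, 6], 10) (called at line 37).
First divergence: there is none — every log position agrees.
Execution walk:
  process_batch([11, 7, 10, 9, 6]) -> 43  [called from gauge_drift, line 28]
  fold_scores([11, 7, 10, 9, 6], 10) -> 11  [called from gauge_drift, line 29]
  index_entries(11, 43) -> 11  [called from gauge_drift, line 31]
  gauge_drift([11, 7, 10, 9, 6], 10) -> 11  [called from main, line 37]
Log origin:
  1: from main, line 36
  2: from gauge_drift, line 27
  3: from process_batch, line 2
  4: from process_batch, line 6
  5: from fold_scores, line 10
  6: from fold_scores, line 15
  7: from gauge_drift, line 30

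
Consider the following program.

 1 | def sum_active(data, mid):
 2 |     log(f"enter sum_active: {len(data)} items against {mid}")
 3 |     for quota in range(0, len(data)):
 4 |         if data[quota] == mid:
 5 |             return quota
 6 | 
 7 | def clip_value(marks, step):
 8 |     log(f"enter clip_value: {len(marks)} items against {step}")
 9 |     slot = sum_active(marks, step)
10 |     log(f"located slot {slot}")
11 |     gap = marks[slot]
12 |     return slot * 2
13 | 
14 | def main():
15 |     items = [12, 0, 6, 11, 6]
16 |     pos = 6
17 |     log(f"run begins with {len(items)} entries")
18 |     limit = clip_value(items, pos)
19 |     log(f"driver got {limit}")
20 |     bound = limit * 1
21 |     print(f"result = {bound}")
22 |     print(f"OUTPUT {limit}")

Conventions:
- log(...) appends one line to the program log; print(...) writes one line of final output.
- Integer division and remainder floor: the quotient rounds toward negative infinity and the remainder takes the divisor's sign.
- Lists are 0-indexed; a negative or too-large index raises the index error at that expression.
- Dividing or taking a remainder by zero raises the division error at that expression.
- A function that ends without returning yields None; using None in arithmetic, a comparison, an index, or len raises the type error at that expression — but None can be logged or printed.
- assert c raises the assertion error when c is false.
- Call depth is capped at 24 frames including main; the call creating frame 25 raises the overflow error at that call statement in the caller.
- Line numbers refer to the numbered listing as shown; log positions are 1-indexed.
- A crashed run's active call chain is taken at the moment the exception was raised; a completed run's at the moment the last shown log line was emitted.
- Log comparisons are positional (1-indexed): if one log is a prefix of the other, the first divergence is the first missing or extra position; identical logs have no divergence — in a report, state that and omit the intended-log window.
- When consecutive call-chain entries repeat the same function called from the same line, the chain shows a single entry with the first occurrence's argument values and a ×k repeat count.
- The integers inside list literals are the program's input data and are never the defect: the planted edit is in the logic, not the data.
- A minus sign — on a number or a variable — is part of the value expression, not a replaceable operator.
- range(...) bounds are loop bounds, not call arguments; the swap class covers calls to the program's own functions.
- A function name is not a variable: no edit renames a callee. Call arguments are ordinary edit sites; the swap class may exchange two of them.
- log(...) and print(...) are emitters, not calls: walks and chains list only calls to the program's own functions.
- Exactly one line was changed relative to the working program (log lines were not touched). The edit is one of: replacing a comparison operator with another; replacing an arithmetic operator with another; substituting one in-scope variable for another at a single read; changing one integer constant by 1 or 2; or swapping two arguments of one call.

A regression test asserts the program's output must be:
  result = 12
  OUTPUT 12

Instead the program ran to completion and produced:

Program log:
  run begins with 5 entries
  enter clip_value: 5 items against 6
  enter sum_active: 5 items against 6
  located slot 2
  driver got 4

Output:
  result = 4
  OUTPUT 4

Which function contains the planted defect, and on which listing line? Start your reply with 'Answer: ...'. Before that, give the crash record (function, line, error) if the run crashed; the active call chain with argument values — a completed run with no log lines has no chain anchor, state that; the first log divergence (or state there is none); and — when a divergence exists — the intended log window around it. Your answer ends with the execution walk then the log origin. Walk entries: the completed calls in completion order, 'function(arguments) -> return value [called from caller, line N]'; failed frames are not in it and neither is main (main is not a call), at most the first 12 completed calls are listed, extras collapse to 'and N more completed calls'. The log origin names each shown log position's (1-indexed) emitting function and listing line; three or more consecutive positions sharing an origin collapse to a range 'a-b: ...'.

Answer: the defect is in clip_value at line 12.
Core observation: The earliest visible damage is log position 5 — 'driver got 4' rather than the intended 'driver got 12'.
Call chain: main.
First divergence: position 5 — shown 'driver got 4', intended 'driver got 12'.
Intended log window:
  3: enter sum_active: 5 items against 6
  4: located slot 2
  5: driver got 12
Execution walk:
  sum_active([12, 0, 6, 11, 6], 6) -> 2  [called from clip_value, line 9]
  clip_value([12, 0, 6, 11, 6], 6) -> 4  [called from main, line 18]
Log origin:
  1: logged in main at line 17
  2: logged in clip_value at line 8
  3: logged in sum_active at line 2
  4: logged in clip_value at line 10
  5: logged in main at line 19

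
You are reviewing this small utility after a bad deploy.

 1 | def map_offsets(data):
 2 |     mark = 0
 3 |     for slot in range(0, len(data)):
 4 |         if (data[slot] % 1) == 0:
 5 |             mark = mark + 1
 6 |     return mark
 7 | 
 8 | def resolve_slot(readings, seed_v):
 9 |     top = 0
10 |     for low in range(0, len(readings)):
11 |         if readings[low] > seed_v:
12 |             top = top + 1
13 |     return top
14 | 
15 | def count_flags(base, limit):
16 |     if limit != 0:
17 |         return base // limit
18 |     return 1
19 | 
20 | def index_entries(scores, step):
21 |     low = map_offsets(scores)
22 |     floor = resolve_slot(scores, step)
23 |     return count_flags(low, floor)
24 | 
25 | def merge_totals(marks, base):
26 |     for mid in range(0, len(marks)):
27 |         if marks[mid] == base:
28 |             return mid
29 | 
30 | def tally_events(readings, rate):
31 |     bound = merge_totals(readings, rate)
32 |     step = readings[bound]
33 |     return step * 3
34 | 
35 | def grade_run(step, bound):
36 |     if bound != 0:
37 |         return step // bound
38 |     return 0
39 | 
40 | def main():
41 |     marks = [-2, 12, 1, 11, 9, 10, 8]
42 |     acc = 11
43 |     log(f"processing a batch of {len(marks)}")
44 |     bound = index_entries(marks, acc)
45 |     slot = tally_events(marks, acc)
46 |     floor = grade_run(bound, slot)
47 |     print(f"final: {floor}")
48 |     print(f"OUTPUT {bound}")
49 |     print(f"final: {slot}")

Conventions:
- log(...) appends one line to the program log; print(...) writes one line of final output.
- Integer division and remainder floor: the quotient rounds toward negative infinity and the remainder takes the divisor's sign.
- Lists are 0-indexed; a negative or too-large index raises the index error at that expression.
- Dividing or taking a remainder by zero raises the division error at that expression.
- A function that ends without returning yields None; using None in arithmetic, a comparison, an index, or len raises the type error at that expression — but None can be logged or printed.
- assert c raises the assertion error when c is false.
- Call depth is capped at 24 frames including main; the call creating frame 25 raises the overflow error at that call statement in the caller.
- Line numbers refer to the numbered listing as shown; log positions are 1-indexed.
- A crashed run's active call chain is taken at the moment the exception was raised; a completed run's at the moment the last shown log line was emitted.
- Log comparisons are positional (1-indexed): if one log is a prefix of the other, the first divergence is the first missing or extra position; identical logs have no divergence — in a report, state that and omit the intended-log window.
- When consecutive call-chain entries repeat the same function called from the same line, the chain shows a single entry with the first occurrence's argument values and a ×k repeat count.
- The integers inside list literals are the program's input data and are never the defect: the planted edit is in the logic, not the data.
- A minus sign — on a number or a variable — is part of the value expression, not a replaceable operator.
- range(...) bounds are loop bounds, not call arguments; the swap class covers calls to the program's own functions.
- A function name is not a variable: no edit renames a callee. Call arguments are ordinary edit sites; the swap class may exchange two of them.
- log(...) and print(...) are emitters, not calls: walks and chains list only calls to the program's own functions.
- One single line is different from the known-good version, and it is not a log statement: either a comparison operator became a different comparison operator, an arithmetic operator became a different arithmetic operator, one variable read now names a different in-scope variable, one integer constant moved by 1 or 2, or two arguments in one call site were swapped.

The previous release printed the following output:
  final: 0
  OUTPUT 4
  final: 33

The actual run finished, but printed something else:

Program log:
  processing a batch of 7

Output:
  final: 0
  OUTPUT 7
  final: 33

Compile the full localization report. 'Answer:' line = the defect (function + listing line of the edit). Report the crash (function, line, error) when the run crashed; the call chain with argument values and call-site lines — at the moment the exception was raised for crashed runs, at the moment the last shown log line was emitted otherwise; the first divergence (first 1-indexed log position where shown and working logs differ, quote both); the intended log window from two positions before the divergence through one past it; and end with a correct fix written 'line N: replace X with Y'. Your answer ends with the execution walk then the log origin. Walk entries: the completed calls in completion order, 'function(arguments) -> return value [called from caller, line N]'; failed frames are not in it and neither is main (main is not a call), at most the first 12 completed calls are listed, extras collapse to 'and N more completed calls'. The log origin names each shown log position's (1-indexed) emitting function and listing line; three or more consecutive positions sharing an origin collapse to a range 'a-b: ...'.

Answer: the defect is in map_offsets at line 4.
The tell: The two runs log identically and part ways only at the printed values.
Call chain: main.
First divergence: there is none — every log position agrees.
Execution walk:
  map_offsets([-2, 12, 1, 11, 9, 10, 8]) -> 7  [called from index_entries, line 21]
  resolve_slot([-2, 12, 1, 11, 9, 10, 8], 11) -> 1  [called from index_entries, line 22]
  count_flags(7, 1) -> 7  [called from index_entries, line 23]
  index_entries([-2, 12, 1, 11, 9, 10, 8], 11) -> 7  [called from main, line 44]
  merge_totals([-2, 12, 1, 11, 9, 10, 8], 11) -> 3  [called from tally_events, line 31]
  tally_events([-2, 12, 1, 11, 9, 10, 8], 11) -> 33  [called from main, line 45]
  grade_run(7, 33) -> 0  [called from main, line 46]
Origin of each log line:
  1: from main, line 43
A correct fix: line 4: replace `1` with `2`.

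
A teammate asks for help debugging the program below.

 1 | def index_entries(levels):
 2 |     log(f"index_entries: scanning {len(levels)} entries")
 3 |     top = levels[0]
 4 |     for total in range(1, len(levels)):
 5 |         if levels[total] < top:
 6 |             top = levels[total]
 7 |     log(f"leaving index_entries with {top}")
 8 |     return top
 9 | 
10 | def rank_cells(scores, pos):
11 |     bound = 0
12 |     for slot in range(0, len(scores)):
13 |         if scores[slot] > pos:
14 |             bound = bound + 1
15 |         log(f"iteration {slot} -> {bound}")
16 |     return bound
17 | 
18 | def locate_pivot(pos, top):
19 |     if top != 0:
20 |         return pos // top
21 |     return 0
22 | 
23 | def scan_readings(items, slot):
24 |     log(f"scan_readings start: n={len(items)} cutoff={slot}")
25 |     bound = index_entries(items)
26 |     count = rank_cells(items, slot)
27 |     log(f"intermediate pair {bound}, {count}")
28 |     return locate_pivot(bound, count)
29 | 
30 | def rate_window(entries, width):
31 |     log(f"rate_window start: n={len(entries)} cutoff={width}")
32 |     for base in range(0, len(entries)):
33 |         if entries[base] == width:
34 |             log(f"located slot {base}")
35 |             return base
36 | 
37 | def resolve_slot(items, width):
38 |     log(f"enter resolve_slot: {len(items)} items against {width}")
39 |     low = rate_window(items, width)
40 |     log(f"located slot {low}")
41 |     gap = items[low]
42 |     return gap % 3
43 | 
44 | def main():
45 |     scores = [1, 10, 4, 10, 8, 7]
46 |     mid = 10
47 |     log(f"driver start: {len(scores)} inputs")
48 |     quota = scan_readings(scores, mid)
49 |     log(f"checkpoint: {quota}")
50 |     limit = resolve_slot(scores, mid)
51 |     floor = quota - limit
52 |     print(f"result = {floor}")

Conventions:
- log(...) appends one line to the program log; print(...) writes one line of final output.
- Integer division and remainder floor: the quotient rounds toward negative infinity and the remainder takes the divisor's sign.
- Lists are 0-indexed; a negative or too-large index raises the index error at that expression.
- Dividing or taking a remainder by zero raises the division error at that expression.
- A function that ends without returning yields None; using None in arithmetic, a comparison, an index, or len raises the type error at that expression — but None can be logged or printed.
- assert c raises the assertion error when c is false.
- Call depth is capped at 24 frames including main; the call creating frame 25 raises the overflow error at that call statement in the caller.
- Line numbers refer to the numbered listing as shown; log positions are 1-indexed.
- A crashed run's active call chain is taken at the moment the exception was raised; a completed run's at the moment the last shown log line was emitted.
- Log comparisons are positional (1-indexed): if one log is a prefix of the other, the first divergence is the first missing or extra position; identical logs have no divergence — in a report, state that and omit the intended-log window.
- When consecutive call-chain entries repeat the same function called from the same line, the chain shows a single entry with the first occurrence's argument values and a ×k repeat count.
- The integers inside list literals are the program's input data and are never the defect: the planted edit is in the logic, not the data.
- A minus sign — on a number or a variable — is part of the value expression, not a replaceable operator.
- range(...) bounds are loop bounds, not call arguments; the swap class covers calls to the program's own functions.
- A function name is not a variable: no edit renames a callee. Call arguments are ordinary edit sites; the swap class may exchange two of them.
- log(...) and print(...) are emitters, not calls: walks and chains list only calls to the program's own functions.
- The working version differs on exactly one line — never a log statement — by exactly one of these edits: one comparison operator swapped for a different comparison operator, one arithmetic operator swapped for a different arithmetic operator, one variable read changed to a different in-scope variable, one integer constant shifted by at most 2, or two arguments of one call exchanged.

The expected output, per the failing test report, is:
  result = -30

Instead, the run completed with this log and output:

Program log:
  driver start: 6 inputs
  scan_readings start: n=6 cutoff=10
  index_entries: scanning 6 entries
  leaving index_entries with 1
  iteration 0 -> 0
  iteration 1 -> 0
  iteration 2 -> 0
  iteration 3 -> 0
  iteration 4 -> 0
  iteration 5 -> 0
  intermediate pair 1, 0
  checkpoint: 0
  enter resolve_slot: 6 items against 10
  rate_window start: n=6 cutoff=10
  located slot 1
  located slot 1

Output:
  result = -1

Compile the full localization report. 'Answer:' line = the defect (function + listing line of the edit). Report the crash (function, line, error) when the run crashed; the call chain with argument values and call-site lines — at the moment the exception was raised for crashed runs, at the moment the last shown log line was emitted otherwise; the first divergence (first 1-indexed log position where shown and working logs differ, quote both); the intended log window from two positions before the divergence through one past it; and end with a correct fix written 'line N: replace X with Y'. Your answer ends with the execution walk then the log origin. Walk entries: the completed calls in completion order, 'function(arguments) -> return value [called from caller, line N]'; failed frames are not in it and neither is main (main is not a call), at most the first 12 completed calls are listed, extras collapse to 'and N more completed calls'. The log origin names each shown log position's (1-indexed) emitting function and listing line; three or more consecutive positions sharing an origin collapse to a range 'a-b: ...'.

Answer: the defect is in resolve_slot at line 42.
Core observation: The two runs log identically and part ways only at the printed values.
Call chain: main -> resolve_slot([1, 10, 4, 10, 8, 7], 10) (called at line 50).
First divergence: none; the two logs match at every position.
Execution walk:
  index_entries([1, 10, 4, 10, 8, 7]) -> 1  [called from scan_readings, line 25]
  rank_cells([1, 10, 4, 10, 8, 7], 10) -> 0  [called from scan_readings, line 26]
  locate_pivot(1, 0) -> 0  [called from scan_readings, line 28]
  scan_readings([1, 10, 4, 10, 8, 7], 10) -> 0  [called from main, line 48]
  rate_window([1, 10, 4, 10, 8, 7], 10) -> 1  [called from resolve_slot, line 39]
  resolve_slot([1, 10, 4, 10, 8, 7], 10) -> 1  [called from main, line 50]
Log origin:
  1: from main, line 47
  2: from scan_readings, line 24
  3: from index_entries, line 2
  4: from index_entries, line 7
  5-10: from rank_cells, line 15
  11: from scan_readings, line 27
  12: from main, line 49
  13: from resolve_slot, line 38
  14: from rate_window, line 31
  15: from rate_window, line 34
  16: from resolve_slot, line 40
A correct fix: line 42: replace `%` with `*`.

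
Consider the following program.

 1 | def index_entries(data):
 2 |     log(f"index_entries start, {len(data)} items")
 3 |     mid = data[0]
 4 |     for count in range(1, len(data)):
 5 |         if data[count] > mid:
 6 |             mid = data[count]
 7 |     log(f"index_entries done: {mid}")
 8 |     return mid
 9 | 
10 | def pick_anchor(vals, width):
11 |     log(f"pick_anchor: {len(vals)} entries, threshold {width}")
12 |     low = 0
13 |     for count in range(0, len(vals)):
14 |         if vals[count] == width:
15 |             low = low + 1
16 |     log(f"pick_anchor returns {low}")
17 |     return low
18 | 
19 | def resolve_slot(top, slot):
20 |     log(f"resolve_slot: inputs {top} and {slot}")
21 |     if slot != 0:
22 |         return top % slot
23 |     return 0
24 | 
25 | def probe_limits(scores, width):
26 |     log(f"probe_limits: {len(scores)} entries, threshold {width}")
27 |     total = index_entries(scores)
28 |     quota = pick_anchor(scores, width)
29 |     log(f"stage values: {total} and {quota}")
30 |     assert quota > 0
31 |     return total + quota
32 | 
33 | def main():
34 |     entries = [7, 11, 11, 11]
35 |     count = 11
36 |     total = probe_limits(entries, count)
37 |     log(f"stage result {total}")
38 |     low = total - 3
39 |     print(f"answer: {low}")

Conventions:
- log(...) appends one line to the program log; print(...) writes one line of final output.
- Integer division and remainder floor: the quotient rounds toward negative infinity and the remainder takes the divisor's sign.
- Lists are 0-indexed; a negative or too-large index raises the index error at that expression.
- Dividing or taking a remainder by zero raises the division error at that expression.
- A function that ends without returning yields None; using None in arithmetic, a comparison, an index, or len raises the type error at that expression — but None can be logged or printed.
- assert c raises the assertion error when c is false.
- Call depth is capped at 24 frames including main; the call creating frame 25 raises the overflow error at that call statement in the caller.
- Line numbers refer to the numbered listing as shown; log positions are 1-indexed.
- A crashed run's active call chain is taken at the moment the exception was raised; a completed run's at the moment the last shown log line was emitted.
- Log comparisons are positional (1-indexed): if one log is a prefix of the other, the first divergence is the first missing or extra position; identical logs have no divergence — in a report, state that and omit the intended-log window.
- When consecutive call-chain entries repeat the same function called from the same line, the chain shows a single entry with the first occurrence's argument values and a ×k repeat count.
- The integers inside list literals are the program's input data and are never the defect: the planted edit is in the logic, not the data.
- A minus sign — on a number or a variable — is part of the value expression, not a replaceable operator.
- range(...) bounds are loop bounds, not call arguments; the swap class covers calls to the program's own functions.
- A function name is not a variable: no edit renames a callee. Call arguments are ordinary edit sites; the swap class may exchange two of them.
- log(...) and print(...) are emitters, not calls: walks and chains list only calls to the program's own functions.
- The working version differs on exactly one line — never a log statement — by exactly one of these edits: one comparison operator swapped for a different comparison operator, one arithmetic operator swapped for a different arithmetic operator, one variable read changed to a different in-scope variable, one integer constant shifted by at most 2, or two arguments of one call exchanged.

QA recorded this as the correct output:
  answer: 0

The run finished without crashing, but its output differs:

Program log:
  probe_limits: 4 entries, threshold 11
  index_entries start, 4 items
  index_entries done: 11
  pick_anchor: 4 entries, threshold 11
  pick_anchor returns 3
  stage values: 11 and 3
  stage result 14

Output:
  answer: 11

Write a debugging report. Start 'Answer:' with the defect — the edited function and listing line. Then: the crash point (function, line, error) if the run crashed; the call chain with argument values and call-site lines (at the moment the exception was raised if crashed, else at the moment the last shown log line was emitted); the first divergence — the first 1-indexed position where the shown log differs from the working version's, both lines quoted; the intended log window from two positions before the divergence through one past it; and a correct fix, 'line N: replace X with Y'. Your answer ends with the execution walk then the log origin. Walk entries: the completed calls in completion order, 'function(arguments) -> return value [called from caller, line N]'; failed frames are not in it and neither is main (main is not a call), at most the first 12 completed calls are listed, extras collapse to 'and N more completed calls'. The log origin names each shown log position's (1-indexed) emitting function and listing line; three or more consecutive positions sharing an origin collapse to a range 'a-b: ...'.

Answer: the defect is in probe_limits at line 31.
Key fact: The log first diverges at position 7: the faulty run prints 'stage result 14' where the working version prints 'stage result 3'.
Call chain: main.
First divergence: at position 7 the run shows 'stage result 14' where the working version logs 'stage result 3'.
Intended log window:
  5: pick_anchor returns 3
  6: stage values: 11 and 3
  7: stage result 3
Execution walk:
  index_entries([7, 11, 11, 11]) -> 11  [called from probe_limits, line 27]
  pick_anchor([7, 11, 11, 11], 11) -> 3  [called from probe_limits, line 28]
  probe_limits([7, 11, 11, 11], 11) -> 14  [called from main, line 36]
Origin of each log line:
  1 — probe_limits, line 26
  2 — index_entries, line 2
  3 — index_entries, line 7
  4 — pick_anchor, line 11
  5 — pick_anchor, line 16
  6 — probe_limits, line 29
  7 — main, line 37
A correct fix: line 31: replace `+` with `//`.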